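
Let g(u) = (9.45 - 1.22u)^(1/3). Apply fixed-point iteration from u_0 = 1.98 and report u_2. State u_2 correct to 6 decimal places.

1.923116

u_1 = g(1.980000) = 1.916060
u_2 = g(1.916060) = 1.923116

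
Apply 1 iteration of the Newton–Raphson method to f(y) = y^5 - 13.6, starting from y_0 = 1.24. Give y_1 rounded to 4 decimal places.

2.1425

f'(y) = 5y^4
y_0 = 1.240000: f = -10.668375, f' = 11.821069 → y_1 = 1.240000 - (-10.668375)/(11.821069) = 2.142488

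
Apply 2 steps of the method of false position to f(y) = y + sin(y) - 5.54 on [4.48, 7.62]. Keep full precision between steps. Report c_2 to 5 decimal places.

5.91694

f(4.480000) = -2.033119, f(7.620000) = 3.052751
step 1: c = 5.735241, f(c) = -0.325692 < 0 → new bracket [5.735241, 7.620000]
step 2: c = 5.916938, f(c) = 0.018823 > 0 → new bracket [5.735241, 5.916938]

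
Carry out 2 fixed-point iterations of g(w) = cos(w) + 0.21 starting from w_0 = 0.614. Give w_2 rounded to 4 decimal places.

0.7271

w_1 = g(0.614000) = 1.027350
w_2 = g(1.027350) = 0.727089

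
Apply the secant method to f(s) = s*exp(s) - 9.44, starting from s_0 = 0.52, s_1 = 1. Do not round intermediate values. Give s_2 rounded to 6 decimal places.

Secant update: s_(k+1) = s_k − f(s_k)·(s_k − s_(k-1))/(f(s_k) − f(s_(k-1))).
f(s_0) = -8.565346, f(s_1) = -6.721718
s_2 = 1.000000 - (-6.721718)·(1.000000 - 0.520000)/(-6.721718 - (-8.565346)) = 2.750042; f(s_2) = 33.579678

2.750042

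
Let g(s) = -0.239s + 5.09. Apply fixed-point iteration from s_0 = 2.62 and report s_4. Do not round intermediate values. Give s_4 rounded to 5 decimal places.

s_1 = g(2.620000) = 4.463820
s_2 = g(4.463820) = 4.023147
s_3 = g(4.023147) = 4.128468
s_4 = g(4.128468) = 4.103296

4.10330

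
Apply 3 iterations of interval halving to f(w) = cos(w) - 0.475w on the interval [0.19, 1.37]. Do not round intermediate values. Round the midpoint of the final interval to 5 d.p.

f(0.190000) = 0.891754, f(1.370000) = -0.451300 (opposite signs)
step 1: m = 0.780000, f(m) = 0.340414 > 0 → root in [0.780000, 1.370000]
step 2: m = 1.075000, f(m) = -0.034893 < 0 → root in [0.780000, 1.075000]
step 3: m = 0.927500, f(m) = 0.159274 > 0 → root in [0.927500, 1.075000]
Midpoint of [0.927500, 1.075000] = 1.001250

1.00125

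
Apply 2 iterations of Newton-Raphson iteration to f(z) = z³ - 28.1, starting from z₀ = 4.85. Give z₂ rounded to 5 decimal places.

3.13126

f'(z) = 3z²
z_0 = 4.850000: f = 85.984125, f' = 70.567500 → z_1 = 4.850000 - (85.984125)/(70.567500) = 3.631534
z_1 = 3.631534: f = 19.792798, f' = 39.564110 → z_2 = 3.631534 - (19.792798)/(39.564110) = 3.131262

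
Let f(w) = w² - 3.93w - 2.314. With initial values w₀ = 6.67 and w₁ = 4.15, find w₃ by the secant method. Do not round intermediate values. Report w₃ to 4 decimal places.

Secant update: w_(k+1) = w_k − f(w_k)·(w_k − w_(k-1))/(f(w_k) − f(w_(k-1))).
f(w_0) = 15.961800, f(w_1) = -1.401000
w_2 = 4.150000 - (-1.401000)·(4.150000 - 6.670000)/(-1.401000 - (15.961800)) = 4.353338; f(w_2) = -0.471066
w_3 = 4.353338 - (-0.471066)·(4.353338 - 4.150000)/(-0.471066 - (-1.401000)) = 4.456341; f(w_3) = 0.031554

4.4563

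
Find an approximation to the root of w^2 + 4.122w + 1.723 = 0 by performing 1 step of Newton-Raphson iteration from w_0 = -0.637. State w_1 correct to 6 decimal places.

Newton update: w ← w − f(w)/f'(w).
f'(w) = 2w + 4.122
w_0 = -0.637000: f = -0.496945, f' = 2.848000 → w_1 = -0.637000 - (-0.496945)/(2.848000) = -0.462511

-0.462511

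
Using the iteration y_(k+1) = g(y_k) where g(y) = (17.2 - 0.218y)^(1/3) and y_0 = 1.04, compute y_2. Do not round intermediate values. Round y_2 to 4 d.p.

2.5530

y_1 = g(1.040000) = 2.569934
y_2 = g(2.569934) = 2.552989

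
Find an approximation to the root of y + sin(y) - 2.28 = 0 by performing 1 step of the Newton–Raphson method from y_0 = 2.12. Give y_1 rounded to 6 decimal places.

0.670309

f'(y) = 1 + cos(y)
y_0 = 2.120000: f = 0.692940, f' = 0.477992 → y_1 = 2.120000 - (0.692940)/(0.477992) = 0.670309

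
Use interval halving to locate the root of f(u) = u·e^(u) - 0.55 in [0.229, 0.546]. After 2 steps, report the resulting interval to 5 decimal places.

f(0.229000) = -0.262069, f(0.546000) = 0.392578 (opposite signs)
step 1: m = 0.387500, f(m) = 0.020901 > 0 → root in [0.229000, 0.387500]
step 2: m = 0.308250, f(m) = -0.130459 < 0 → root in [0.308250, 0.387500]

[0.30825, 0.38750]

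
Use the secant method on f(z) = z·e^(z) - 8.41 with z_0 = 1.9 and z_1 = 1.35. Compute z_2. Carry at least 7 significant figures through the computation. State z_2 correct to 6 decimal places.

f(z_0) = 4.293199, f(z_1) = -3.202476
z_2 = 1.350000 - (-3.202476)·(1.350000 - 1.900000)/(-3.202476 - (4.293199)) = 1.584984; f(z_2) = -0.676529

1.584984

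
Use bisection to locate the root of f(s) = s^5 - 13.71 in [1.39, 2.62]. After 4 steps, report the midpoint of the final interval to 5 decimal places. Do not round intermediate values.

1.65906

f(1.390000) = -8.521116, f(2.620000) = 109.744367 (opposite signs)
step 1: m = 2.005000, f(m) = 18.692005 > 0 → root in [1.390000, 2.005000]
step 2: m = 1.697500, f(m) = 0.384475 > 0 → root in [1.390000, 1.697500]
step 3: m = 1.543750, f(m) = -4.942317 < 0 → root in [1.543750, 1.697500]
step 4: m = 1.620625, f(m) = -2.530750 < 0 → root in [1.620625, 1.697500]
Midpoint of [1.620625, 1.697500] = 1.659062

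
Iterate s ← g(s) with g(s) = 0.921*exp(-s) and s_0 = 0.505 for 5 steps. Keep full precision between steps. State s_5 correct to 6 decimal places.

0.539356

s_1 = g(0.505000) = 0.555829
s_2 = g(0.555829) = 0.528283
s_3 = g(0.528283) = 0.543037
s_4 = g(0.543037) = 0.535084
s_5 = g(0.535084) = 0.539356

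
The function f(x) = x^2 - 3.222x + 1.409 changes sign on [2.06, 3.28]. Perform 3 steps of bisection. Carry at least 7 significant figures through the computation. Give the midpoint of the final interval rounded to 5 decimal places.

f(2.060000) = -0.984720, f(3.280000) = 1.599240 (opposite signs)
step 1: m = 2.670000, f(m) = -0.064840 < 0 → root in [2.670000, 3.280000]
step 2: m = 2.975000, f(m) = 0.674175 > 0 → root in [2.670000, 2.975000]
step 3: m = 2.822500, f(m) = 0.281411 > 0 → root in [2.670000, 2.822500]
Midpoint of [2.670000, 2.822500] = 2.746250

2.74625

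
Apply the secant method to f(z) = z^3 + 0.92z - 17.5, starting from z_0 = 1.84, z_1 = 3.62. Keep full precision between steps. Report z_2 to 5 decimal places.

2.23790

Secant update: z_(k+1) = z_k − f(z_k)·(z_k − z_(k-1))/(f(z_k) − f(z_(k-1))).
f(z_0) = -9.577696, f(z_1) = 33.268328
z_2 = 3.620000 - (33.268328)·(3.620000 - 1.840000)/(33.268328 - (-9.577696)) = 2.237897; f(z_2) = -4.233339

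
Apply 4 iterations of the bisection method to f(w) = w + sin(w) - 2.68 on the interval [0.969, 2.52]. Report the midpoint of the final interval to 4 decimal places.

f(0.969000) = -0.886680, f(2.520000) = 0.422331 (opposite signs)
step 1: m = 1.744500, f(m) = 0.049451 > 0 → root in [0.969000, 1.744500]
step 2: m = 1.356750, f(m) = -0.346071 < 0 → root in [1.356750, 1.744500]
step 3: m = 1.550625, f(m) = -0.129578 < 0 → root in [1.550625, 1.744500]
step 4: m = 1.647562, f(m) = -0.035383 < 0 → root in [1.647562, 1.744500]
Midpoint of [1.647562, 1.744500] = 1.696031

1.6960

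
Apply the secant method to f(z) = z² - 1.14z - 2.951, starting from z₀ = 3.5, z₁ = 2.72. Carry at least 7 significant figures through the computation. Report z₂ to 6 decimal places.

f(z_0) = 5.309000, f(z_1) = 1.346600
z_2 = 2.720000 - (1.346600)·(2.720000 - 3.500000)/(1.346600 - (5.309000)) = 2.454921; f(z_2) = 0.277028

2.454921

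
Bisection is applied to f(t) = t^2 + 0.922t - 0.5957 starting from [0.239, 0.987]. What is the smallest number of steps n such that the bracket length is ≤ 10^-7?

23

Initial width b − a = 0.987 − 0.239 = 0.748000.
After n steps the width is (b−a)/2^n; need (b−a)/2^n ≤ 10^-7.
So n ≥ log₂(0.748000/10^-7) = log₂(7480000.0000) ≈ 22.8346.
Hence n = 23.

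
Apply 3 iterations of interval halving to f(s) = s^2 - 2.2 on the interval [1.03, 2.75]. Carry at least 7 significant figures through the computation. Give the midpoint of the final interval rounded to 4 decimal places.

1.5675

f(1.030000) = -1.139100, f(2.750000) = 5.362500 (opposite signs)
step 1: m = 1.890000, f(m) = 1.372100 > 0 → root in [1.030000, 1.890000]
step 2: m = 1.460000, f(m) = -0.068400 < 0 → root in [1.460000, 1.890000]
step 3: m = 1.675000, f(m) = 0.605625 > 0 → root in [1.460000, 1.675000]
Midpoint of [1.460000, 1.675000] = 1.567500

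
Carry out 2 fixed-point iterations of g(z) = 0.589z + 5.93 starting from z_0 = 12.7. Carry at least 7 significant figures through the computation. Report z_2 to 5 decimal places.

z_1 = g(12.700000) = 13.410300
z_2 = g(13.410300) = 13.828667

13.82867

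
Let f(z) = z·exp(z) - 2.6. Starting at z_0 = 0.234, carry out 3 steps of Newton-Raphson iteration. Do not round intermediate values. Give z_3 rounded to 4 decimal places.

Newton update: z ← z − f(z)/f'(z).
f'(z) = (z + 1)·exp(z)
z_0 = 0.234000: f = -2.304307, f' = 1.559337 → z_1 = 0.234000 - (-2.304307)/(1.559337) = 1.711748
z_1 = 1.711748: f = 6.880743, f' = 15.019376 → z_2 = 1.711748 - (6.880743)/(15.019376) = 1.253623
z_2 = 1.253623: f = 1.791458, f' = 7.894471 → z_3 = 1.253623 - (1.791458)/(7.894471) = 1.026698

1.0267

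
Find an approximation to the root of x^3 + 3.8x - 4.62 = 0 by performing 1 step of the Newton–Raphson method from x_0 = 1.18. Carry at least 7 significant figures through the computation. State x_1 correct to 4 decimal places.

Newton update: x ← x − f(x)/f'(x).
f'(x) = 3x^2 + 3.8
x_0 = 1.180000: f = 1.507032, f' = 7.977200 → x_1 = 1.180000 - (1.507032)/(7.977200) = 0.991083

0.9911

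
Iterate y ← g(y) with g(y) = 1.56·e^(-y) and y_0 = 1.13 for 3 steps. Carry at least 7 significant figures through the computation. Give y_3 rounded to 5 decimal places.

y_1 = g(1.130000) = 0.503932
y_2 = g(0.503932) = 0.942475
y_3 = g(0.942475) = 0.607873

0.60787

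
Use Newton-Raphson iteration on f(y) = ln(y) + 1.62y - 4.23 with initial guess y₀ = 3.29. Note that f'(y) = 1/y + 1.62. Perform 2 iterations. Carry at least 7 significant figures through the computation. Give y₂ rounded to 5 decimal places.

Newton update: y ← y − f(y)/f'(y).
y_0 = 3.290000: f = 2.290688, f' = 1.923951 → y_1 = 3.290000 - (2.290688)/(1.923951) = 2.099384
y_1 = 2.099384: f = -0.087354, f' = 2.096330 → y_2 = 2.099384 - (-0.087354)/(2.096330) = 2.141054

2.14105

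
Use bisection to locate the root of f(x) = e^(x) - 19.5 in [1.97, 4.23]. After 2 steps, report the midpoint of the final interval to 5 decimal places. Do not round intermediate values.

2.81750

f(1.970000) = -12.329324, f(4.230000) = 49.217232 (opposite signs)
step 1: m = 3.100000, f(m) = 2.697951 > 0 → root in [1.970000, 3.100000]
step 2: m = 2.535000, f(m) = -6.883569 < 0 → root in [2.535000, 3.100000]
Midpoint of [2.535000, 3.100000] = 2.817500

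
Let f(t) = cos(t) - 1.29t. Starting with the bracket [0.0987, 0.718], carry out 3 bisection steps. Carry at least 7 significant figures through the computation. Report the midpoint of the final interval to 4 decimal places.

f(0.098700) = 0.867810, f(0.718000) = -0.173097 (opposite signs)
step 1: m = 0.408350, f(m) = 0.391006 > 0 → root in [0.408350, 0.718000]
step 2: m = 0.563175, f(m) = 0.119069 > 0 → root in [0.563175, 0.718000]
step 3: m = 0.640587, f(m) = -0.024613 < 0 → root in [0.563175, 0.640587]
Midpoint of [0.563175, 0.640587] = 0.601881

0.6019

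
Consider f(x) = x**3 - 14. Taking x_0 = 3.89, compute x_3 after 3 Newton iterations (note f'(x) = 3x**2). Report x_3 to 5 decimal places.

x_0 = 3.890000: f = 44.863869, f' = 45.396300 → x_1 = 3.890000 - (44.863869)/(45.396300) = 2.901729
x_1 = 2.901729: f = 10.432636, f' = 25.260085 → x_2 = 2.901729 - (10.432636)/(25.260085) = 2.488720
x_2 = 2.488720: f = 1.414448, f' = 18.581178 → x_3 = 2.488720 - (1.414448)/(18.581178) = 2.412597

2.41260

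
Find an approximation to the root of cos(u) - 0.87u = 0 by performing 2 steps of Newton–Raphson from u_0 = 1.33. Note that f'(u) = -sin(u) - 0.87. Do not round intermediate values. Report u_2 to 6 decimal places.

0.800644

u_0 = 1.330000: f = -0.918624, f' = -1.841148 → u_1 = 1.330000 - (-0.918624)/(-1.841148) = 0.831059
u_1 = 0.831059: f = -0.048928, f' = -1.608646 → u_2 = 0.831059 - (-0.048928)/(-1.608646) = 0.800644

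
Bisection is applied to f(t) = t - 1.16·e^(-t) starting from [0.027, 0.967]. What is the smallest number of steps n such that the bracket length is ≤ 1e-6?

Initial width b − a = 0.967 − 0.027 = 0.940000.
After n steps the width is (b−a)/2^n; need (b−a)/2^n ≤ 1e-6.
So n ≥ log₂(0.940000/1e-6) = log₂(940000.0000) ≈ 19.8423.
Hence n = 20.

20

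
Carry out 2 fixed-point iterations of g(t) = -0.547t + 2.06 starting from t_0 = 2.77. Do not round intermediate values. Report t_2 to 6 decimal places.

t_1 = g(2.770000) = 0.544810
t_2 = g(0.544810) = 1.761989

1.761989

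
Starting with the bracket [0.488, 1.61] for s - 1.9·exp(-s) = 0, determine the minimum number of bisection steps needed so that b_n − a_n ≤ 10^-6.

21

Initial width b − a = 1.61 − 0.488 = 1.122000.
After n steps the width is (b−a)/2^n; need (b−a)/2^n ≤ 10^-6.
So n ≥ log₂(1.122000/10^-6) = log₂(1122000.0000) ≈ 20.0976.
Hence n = 21.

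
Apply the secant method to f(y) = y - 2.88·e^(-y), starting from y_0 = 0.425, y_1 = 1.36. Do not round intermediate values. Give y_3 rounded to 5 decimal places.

f(y_0) = -1.457857, f(y_1) = 0.620817
y_2 = 1.360000 - (0.620817)·(1.360000 - 0.425000)/(0.620817 - (-1.457857)) = 1.080753; f(y_2) = 0.103454
y_3 = 1.080753 - (0.103454)·(1.080753 - 1.360000)/(0.103454 - (0.620817)) = 1.024914; f(y_3) = -0.008509

1.02491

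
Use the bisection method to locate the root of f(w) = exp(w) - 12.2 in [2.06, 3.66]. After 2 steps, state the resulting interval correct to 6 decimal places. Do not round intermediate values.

f(2.060000) = -4.354030, f(3.660000) = 26.661343 (opposite signs)
step 1: m = 2.860000, f(m) = 5.261527 > 0 → root in [2.060000, 2.860000]
step 2: m = 2.460000, f(m) = -0.495188 < 0 → root in [2.460000, 2.860000]

[2.460000, 2.860000]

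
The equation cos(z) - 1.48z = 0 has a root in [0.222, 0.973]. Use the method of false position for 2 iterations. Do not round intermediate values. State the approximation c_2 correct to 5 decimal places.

f(0.222000) = 0.646899, f(0.973000) = -0.877218
step 1: c = 0.540756, f(c) = 0.057001 > 0 → new bracket [0.540756, 0.973000]
step 2: c = 0.567129, f(c) = 0.004096 > 0 → new bracket [0.567129, 0.973000]

0.56713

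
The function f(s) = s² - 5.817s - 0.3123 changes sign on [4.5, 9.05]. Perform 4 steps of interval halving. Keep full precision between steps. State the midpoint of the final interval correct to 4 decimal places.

5.7797

f(4.500000) = -6.238800, f(9.050000) = 28.946350 (opposite signs)
step 1: m = 6.775000, f(m) = 6.178150 > 0 → root in [4.500000, 6.775000]
step 2: m = 5.637500, f(m) = -1.324231 < 0 → root in [5.637500, 6.775000]
step 3: m = 6.206250, f(m) = 2.103483 > 0 → root in [5.637500, 6.206250]
step 4: m = 5.921875, f(m) = 0.308757 > 0 → root in [5.637500, 5.921875]
Midpoint of [5.637500, 5.921875] = 5.779687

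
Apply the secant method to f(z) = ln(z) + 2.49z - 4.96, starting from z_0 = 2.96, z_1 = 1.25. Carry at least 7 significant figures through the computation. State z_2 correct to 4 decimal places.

1.7925

f(z_0) = 3.495589, f(z_1) = -1.624356
z_2 = 1.250000 - (-1.624356)·(1.250000 - 2.960000)/(-1.624356 - (3.495589)) = 1.792515; f(z_2) = 0.086983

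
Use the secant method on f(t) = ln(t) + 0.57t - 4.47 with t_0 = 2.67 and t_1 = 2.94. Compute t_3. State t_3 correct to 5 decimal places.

4.99777

f(t_0) = -1.966022, f(t_1) = -1.715790
t_2 = 2.940000 - (-1.715790)·(2.940000 - 2.670000)/(-1.715790 - (-1.966022)) = 4.791342; f(t_2) = -0.172124
t_3 = 4.791342 - (-0.172124)·(4.791342 - 2.940000)/(-0.172124 - (-1.715790)) = 4.997774; f(t_3) = -0.012277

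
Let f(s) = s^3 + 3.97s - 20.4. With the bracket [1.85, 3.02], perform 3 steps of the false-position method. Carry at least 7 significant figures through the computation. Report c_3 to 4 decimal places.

f(1.850000) = -6.723875, f(3.020000) = 19.133008
step 1: c = 2.154249, f(c) = -1.850215 < 0 → new bracket [2.154249, 3.020000]
step 2: c = 2.230587, f(c) = -0.446234 < 0 → new bracket [2.230587, 3.020000]
step 3: c = 2.248579, f(c) = -0.104082 < 0 → new bracket [2.248579, 3.020000]

2.2486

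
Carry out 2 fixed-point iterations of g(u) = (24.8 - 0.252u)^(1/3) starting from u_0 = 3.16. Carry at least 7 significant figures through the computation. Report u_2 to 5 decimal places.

2.88742

u_1 = g(3.160000) = 2.884647
u_2 = g(2.884647) = 2.887424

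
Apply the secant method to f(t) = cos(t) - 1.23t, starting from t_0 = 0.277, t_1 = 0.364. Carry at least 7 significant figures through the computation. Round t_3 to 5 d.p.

f(t_0) = 0.621170, f(t_1) = 0.486760
t_2 = 0.364000 - (0.486760)·(0.364000 - 0.277000)/(0.486760 - (0.621170)) = 0.679067; f(t_2) = -0.057093
t_3 = 0.679067 - (-0.057093)·(0.679067 - 0.364000)/(-0.057093 - (0.486760)) = 0.645991; f(t_3) = 0.003934

0.64599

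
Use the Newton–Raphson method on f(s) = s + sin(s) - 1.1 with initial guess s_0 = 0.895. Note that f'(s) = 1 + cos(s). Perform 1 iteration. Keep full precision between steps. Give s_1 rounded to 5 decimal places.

0.54114

s_0 = 0.895000: f = 0.575209, f' = 1.625519 → s_1 = 0.895000 - (0.575209)/(1.625519) = 0.541138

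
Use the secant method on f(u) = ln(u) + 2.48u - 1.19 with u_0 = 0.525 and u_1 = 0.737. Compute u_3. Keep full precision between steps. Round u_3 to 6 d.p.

0.652110

Secant update: u_(k+1) = u_k − f(u_k)·(u_k − u_(k-1))/(f(u_k) − f(u_(k-1))).
f(u_0) = -0.532357, f(u_1) = 0.332593
u_2 = 0.737000 - (0.332593)·(0.737000 - 0.525000)/(0.332593 - (-0.532357)) = 0.655481; f(u_2) = 0.013208
u_3 = 0.655481 - (0.013208)·(0.655481 - 0.737000)/(0.013208 - (0.332593)) = 0.652110; f(u_3) = -0.000309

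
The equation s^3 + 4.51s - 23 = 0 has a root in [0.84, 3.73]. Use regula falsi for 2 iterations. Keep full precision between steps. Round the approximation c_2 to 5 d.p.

f(0.840000) = -18.618896, f(3.730000) = 45.717417
step 1: c = 1.676365, f(c) = -10.728680 < 0 → new bracket [1.676365, 3.730000]
step 2: c = 2.066698, f(c) = -4.851829 < 0 → new bracket [2.066698, 3.730000]

2.06670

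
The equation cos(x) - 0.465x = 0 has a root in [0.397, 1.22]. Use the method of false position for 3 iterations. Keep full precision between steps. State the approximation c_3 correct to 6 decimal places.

1.056966

f(0.397000) = 0.737620, f(1.220000) = -0.223654
step 1: c = 1.028517, f(c) = 0.037829 > 0 → new bracket [1.028517, 1.220000]
step 2: c = 1.056219, f(c) = 0.001025 > 0 → new bracket [1.056219, 1.220000]
step 3: c = 1.056966, f(c) = 0.000027 > 0 → new bracket [1.056966, 1.220000]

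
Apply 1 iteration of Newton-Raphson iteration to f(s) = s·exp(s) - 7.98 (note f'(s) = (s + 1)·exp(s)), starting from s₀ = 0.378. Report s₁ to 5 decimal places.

4.07186

s_0 = 0.378000: f = -7.428361, f' = 2.011002 → s_1 = 0.378000 - (-7.428361)/(2.011002) = 4.071860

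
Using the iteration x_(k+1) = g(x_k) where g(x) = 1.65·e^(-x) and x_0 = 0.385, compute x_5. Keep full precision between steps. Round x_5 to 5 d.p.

0.87973

x_1 = g(0.385000) = 1.122744
x_2 = g(1.122744) = 0.536887
x_3 = g(0.536887) = 0.964533
x_4 = g(0.964533) = 0.628916
x_5 = g(0.628916) = 0.879730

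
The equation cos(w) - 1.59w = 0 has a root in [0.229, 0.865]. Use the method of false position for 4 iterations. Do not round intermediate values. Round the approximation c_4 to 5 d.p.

0.53957

False-position update: c = (a·f(b) − b·f(a))/(f(b) − f(a)); replace the endpoint whose sign matches f(c).
f(0.229000) = 0.609784, f(0.865000) = -0.726710
step 1: c = 0.519179, f(c) = 0.042732 > 0 → new bracket [0.519179, 0.865000]
step 2: c = 0.538385, f(c) = 0.002506 > 0 → new bracket [0.538385, 0.865000]
step 3: c = 0.539507, f(c) = 0.000145 > 0 → new bracket [0.539507, 0.865000]
step 4: c = 0.539572, f(c) = 0.000008 > 0 → new bracket [0.539572, 0.865000]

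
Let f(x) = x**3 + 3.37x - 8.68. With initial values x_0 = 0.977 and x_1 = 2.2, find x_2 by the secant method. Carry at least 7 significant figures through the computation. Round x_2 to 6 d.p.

Secant update: x_(k+1) = x_k − f(x_k)·(x_k − x_(k-1))/(f(x_k) − f(x_(k-1))).
f(x_0) = -4.454935, f(x_1) = 9.382000
x_2 = 2.200000 - (9.382000)·(2.200000 - 0.977000)/(9.382000 - (-4.454935)) = 1.370757; f(x_2) = -1.484934

1.370757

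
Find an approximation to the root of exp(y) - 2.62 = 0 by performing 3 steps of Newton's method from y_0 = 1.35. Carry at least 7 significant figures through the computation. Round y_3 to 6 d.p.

f'(y) = exp(y)
y_0 = 1.350000: f = 1.237426, f' = 3.857426 → y_1 = 1.350000 - (1.237426)/(3.857426) = 1.029209
y_1 = 1.029209: f = 0.178852, f' = 2.798852 → y_2 = 1.029209 - (0.178852)/(2.798852) = 0.965307
y_2 = 0.965307: f = 0.005595, f' = 2.625595 → y_3 = 0.965307 - (0.005595)/(2.625595) = 0.963177

0.963177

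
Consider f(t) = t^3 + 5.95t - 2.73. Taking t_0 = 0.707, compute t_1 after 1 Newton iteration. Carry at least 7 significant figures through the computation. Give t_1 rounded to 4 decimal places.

0.4613

Newton update: t ← t − f(t)/f'(t).
f'(t) = 3t^2 + 5.95
t_0 = 0.707000: f = 1.830043, f' = 7.449547 → t_1 = 0.707000 - (1.830043)/(7.449547) = 0.461342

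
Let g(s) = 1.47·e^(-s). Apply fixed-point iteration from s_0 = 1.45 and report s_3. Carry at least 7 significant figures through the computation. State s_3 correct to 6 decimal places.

0.518917

s_1 = g(1.450000) = 0.344818
s_2 = g(0.344818) = 1.041273
s_3 = g(1.041273) = 0.518917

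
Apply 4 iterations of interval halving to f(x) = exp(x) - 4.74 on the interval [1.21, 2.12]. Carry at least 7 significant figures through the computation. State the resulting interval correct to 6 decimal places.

[1.551250, 1.608125]

f(1.210000) = -1.386515, f(2.120000) = 3.591137 (opposite signs)
step 1: m = 1.665000, f(m) = 0.545673 > 0 → root in [1.210000, 1.665000]
step 2: m = 1.437500, f(m) = -0.529843 < 0 → root in [1.437500, 1.665000]
step 3: m = 1.551250, f(m) = -0.022637 < 0 → root in [1.551250, 1.665000]
step 4: m = 1.608125, f(m) = 0.253440 > 0 → root in [1.551250, 1.608125]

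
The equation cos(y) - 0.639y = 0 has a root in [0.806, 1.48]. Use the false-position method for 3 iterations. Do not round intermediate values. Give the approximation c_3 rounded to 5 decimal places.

0.93241

f(0.806000) = 0.177356, f(1.480000) = -0.855048
step 1: c = 0.921786, f(c) = 0.015377 > 0 → new bracket [0.921786, 1.480000]
step 2: c = 0.931647, f(c) = 0.001190 > 0 → new bracket [0.931647, 1.480000]
step 3: c = 0.932409, f(c) = 0.000091 > 0 → new bracket [0.932409, 1.480000]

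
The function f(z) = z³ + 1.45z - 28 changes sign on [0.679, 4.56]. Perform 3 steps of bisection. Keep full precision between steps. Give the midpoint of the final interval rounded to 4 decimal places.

f(0.679000) = -26.702403, f(4.560000) = 73.430816 (opposite signs)
step 1: m = 2.619500, f(m) = -6.227292 < 0 → root in [2.619500, 4.560000]
step 2: m = 3.589750, f(m) = 23.463751 > 0 → root in [2.619500, 3.589750]
step 3: m = 3.104625, f(m) = 6.426244 > 0 → root in [2.619500, 3.104625]
Midpoint of [2.619500, 3.104625] = 2.862062

2.8621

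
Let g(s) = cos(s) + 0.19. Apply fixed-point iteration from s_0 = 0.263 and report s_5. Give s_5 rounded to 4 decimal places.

0.9456

s_1 = g(0.263000) = 1.155614
s_2 = g(1.155614) = 0.593356
s_3 = g(0.593356) = 1.019069
s_4 = g(1.019069) = 0.714159
s_5 = g(0.714159) = 0.945644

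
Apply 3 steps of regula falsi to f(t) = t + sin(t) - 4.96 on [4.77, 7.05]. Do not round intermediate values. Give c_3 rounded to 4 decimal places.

f(4.770000) = -1.188341, f(7.050000) = 2.783845
step 1: c = 5.452097, f(c) = -0.246568 < 0 → new bracket [5.452097, 7.050000]
step 2: c = 5.582110, f(c) = -0.022930 < 0 → new bracket [5.582110, 7.050000]
step 3: c = 5.594102, f(c) = -0.001728 < 0 → new bracket [5.594102, 7.050000]

5.5941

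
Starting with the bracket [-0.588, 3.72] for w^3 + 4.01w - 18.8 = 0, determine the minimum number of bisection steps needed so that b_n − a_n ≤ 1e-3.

13

Initial width b − a = 3.72 − -0.588 = 4.308000.
After n steps the width is (b−a)/2^n; need (b−a)/2^n ≤ 1e-3.
So n ≥ log₂(4.308000/1e-3) = log₂(4308.0000) ≈ 12.0728.
Hence n = 13.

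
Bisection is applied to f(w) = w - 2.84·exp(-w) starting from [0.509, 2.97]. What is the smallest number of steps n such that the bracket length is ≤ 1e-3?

Initial width b − a = 2.97 − 0.509 = 2.461000.
After n steps the width is (b−a)/2^n; need (b−a)/2^n ≤ 1e-3.
So n ≥ log₂(2.461000/1e-3) = log₂(2461.0000) ≈ 11.2650.
Hence n = 12.

12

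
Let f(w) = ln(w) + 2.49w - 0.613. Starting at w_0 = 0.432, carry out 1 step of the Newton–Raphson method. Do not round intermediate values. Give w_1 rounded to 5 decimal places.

0.51039

f'(w) = 1/w + 2.49
w_0 = 0.432000: f = -0.376650, f' = 4.804815 → w_1 = 0.432000 - (-0.376650)/(4.804815) = 0.510390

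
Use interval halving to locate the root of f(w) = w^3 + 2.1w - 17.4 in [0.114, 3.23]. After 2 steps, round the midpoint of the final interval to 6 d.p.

f(0.114000) = -17.159118, f(3.230000) = 23.081267 (opposite signs)
step 1: m = 1.672000, f(m) = -9.214584 < 0 → root in [1.672000, 3.230000]
step 2: m = 2.451000, f(m) = 2.471240 > 0 → root in [1.672000, 2.451000]
Midpoint of [1.672000, 2.451000] = 2.061500

2.061500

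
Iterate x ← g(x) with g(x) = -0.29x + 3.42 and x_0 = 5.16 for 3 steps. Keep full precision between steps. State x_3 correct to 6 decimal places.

2.589975

x_1 = g(5.160000) = 1.923600
x_2 = g(1.923600) = 2.862156
x_3 = g(2.862156) = 2.589975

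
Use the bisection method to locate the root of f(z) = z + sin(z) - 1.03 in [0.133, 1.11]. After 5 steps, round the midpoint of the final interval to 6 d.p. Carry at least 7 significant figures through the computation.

0.514641

f(0.133000) = -0.764392, f(1.110000) = 0.975699 (opposite signs)
step 1: m = 0.621500, f(m) = 0.173755 > 0 → root in [0.133000, 0.621500]
step 2: m = 0.377250, f(m) = -0.284385 < 0 → root in [0.377250, 0.621500]
step 3: m = 0.499375, f(m) = -0.051748 < 0 → root in [0.499375, 0.621500]
step 4: m = 0.560438, f(m) = 0.061994 > 0 → root in [0.499375, 0.560438]
step 5: m = 0.529906, f(m) = 0.005359 > 0 → root in [0.499375, 0.529906]
Midpoint of [0.499375, 0.529906] = 0.514641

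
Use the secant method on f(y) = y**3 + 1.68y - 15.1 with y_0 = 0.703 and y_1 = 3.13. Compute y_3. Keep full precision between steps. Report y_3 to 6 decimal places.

2.058465

Secant update: y_(k+1) = y_k − f(y_k)·(y_k − y_(k-1))/(f(y_k) − f(y_(k-1))).
f(y_0) = -13.571531, f(y_1) = 20.822697
y_2 = 3.130000 - (20.822697)·(3.130000 - 0.703000)/(20.822697 - (-13.571531)) = 1.660664; f(y_2) = -7.730299
y_3 = 1.660664 - (-7.730299)·(1.660664 - 3.130000)/(-7.730299 - (20.822697)) = 2.058465; f(y_3) = -2.919494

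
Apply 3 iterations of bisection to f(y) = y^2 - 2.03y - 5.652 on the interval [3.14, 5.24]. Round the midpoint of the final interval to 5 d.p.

3.53375

f(3.140000) = -2.166600, f(5.240000) = 11.168400 (opposite signs)
step 1: m = 4.190000, f(m) = 3.398400 > 0 → root in [3.140000, 4.190000]
step 2: m = 3.665000, f(m) = 0.340275 > 0 → root in [3.140000, 3.665000]
step 3: m = 3.402500, f(m) = -0.982069 < 0 → root in [3.402500, 3.665000]
Midpoint of [3.402500, 3.665000] = 3.533750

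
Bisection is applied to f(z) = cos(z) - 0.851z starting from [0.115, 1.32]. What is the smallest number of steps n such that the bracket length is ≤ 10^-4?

Initial width b − a = 1.32 − 0.115 = 1.205000.
After n steps the width is (b−a)/2^n; need (b−a)/2^n ≤ 10^-4.
So n ≥ log₂(1.205000/10^-4) = log₂(12050.0000) ≈ 13.5567.
Hence n = 14.

14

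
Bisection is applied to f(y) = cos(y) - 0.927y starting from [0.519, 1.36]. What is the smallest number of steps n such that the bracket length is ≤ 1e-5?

Initial width b − a = 1.36 − 0.519 = 0.841000.
After n steps the width is (b−a)/2^n; need (b−a)/2^n ≤ 1e-5.
So n ≥ log₂(0.841000/1e-5) = log₂(84100.0000) ≈ 16.3598.
Hence n = 17.

17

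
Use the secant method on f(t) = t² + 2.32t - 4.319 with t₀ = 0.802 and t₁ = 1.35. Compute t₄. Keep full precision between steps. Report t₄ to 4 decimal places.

1.2200

f(t_0) = -1.815156, f(t_1) = 0.635500
t_2 = 1.350000 - (0.635500)·(1.350000 - 0.802000)/(0.635500 - (-1.815156)) = 1.207894; f(t_2) = -0.057680
t_3 = 1.207894 - (-0.057680)·(1.207894 - 1.350000)/(-0.057680 - (0.635500)) = 1.219718; f(t_3) = -0.001541
t_4 = 1.219718 - (-0.001541)·(1.219718 - 1.207894)/(-0.001541 - (-0.057680)) = 1.220043; f(t_4) = 0.000004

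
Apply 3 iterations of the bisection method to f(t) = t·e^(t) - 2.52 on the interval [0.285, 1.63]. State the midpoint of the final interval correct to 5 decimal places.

1.04156

f(0.285000) = -2.141018, f(1.630000) = 5.799316 (opposite signs)
step 1: m = 0.957500, f(m) = -0.025545 < 0 → root in [0.957500, 1.630000]
step 2: m = 1.293750, f(m) = 2.197575 > 0 → root in [0.957500, 1.293750]
step 3: m = 1.125625, f(m) = 0.949337 > 0 → root in [0.957500, 1.125625]
Midpoint of [0.957500, 1.125625] = 1.041562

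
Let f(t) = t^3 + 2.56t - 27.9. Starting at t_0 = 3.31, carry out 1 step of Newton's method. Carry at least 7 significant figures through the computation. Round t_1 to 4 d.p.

2.8347

f'(t) = 3t^2 + 2.56
t_0 = 3.310000: f = 16.838291, f' = 35.428300 → t_1 = 3.310000 - (16.838291)/(35.428300) = 2.834722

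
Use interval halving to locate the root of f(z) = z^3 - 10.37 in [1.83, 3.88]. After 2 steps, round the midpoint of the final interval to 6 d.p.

2.086250

f(1.830000) = -4.241513, f(3.880000) = 48.041072 (opposite signs)
step 1: m = 2.855000, f(m) = 12.901176 > 0 → root in [1.830000, 2.855000]
step 2: m = 2.342500, f(m) = 2.484015 > 0 → root in [1.830000, 2.342500]
Midpoint of [1.830000, 2.342500] = 2.086250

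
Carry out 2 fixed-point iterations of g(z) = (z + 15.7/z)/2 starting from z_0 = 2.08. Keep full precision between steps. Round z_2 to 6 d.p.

4.037667

z_1 = g(2.080000) = 4.814038
z_2 = g(4.814038) = 4.037667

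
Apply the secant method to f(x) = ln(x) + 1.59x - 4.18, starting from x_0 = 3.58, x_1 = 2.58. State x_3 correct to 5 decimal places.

2.14852

f(x_0) = 2.787563, f(x_1) = 0.869989
x_2 = 2.580000 - (0.869989)·(2.580000 - 3.580000)/(0.869989 - (2.787563)) = 2.126307; f(x_2) = -0.044785
x_3 = 2.126307 - (-0.044785)·(2.126307 - 2.580000)/(-0.044785 - (0.869989)) = 2.148519; f(x_3) = 0.000923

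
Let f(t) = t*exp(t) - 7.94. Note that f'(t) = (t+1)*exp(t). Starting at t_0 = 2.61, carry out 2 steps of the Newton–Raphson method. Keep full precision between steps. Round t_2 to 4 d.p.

1.7124

Newton update: t ← t − f(t)/f'(t).
t_0 = 2.610000: f = 27.553523, f' = 49.092574 → t_1 = 2.610000 - (27.553523)/(49.092574) = 2.048744
t_1 = 2.048744: f = 7.954455, f' = 23.652602 → t_2 = 2.048744 - (7.954455)/(23.652602) = 1.712440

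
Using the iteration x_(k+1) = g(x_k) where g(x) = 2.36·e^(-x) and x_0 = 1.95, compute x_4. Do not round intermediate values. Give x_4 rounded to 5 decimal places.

1.52477

x_1 = g(1.950000) = 0.335767
x_2 = g(0.335767) = 1.686904
x_3 = g(1.686904) = 0.436816
x_4 = g(0.436816) = 1.524772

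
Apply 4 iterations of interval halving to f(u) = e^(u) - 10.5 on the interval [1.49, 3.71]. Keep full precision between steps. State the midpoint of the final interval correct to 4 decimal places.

f(1.490000) = -6.062904, f(3.710000) = 30.353807 (opposite signs)
step 1: m = 2.600000, f(m) = 2.963738 > 0 → root in [1.490000, 2.600000]
step 2: m = 2.045000, f(m) = -2.770841 < 0 → root in [2.045000, 2.600000]
step 3: m = 2.322500, f(m) = -0.298855 < 0 → root in [2.322500, 2.600000]
step 4: m = 2.461250, f(m) = 1.219452 > 0 → root in [2.322500, 2.461250]
Midpoint of [2.322500, 2.461250] = 2.391875

2.3919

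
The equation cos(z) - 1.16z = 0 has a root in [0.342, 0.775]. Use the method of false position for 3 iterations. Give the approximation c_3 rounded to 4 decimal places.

0.6737

f(0.342000) = 0.545366, f(0.775000) = -0.184579
step 1: c = 0.665509, f(c) = 0.014613 > 0 → new bracket [0.665509, 0.775000]
step 2: c = 0.673541, f(c) = 0.000310 > 0 → new bracket [0.673541, 0.775000]
step 3: c = 0.673711, f(c) = 0.000007 > 0 → new bracket [0.673711, 0.775000]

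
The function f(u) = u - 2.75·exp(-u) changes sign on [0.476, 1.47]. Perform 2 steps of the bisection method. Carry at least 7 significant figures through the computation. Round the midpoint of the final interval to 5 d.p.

1.09725

f(0.476000) = -1.232475, f(1.470000) = 0.837705 (opposite signs)
step 1: m = 0.973000, f(m) = -0.066356 < 0 → root in [0.973000, 1.470000]
step 2: m = 1.221500, f(m) = 0.410834 > 0 → root in [0.973000, 1.221500]
Midpoint of [0.973000, 1.221500] = 1.097250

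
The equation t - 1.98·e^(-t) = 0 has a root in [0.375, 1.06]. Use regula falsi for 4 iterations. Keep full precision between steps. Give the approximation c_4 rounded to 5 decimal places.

f(0.375000) = -0.985833, f(1.060000) = 0.374017
step 1: c = 0.871595, f(c) = 0.043394 > 0 → new bracket [0.375000, 0.871595]
step 2: c = 0.850658, f(c) = 0.004933 > 0 → new bracket [0.375000, 0.850658]
step 3: c = 0.848290, f(c) = 0.000559 > 0 → new bracket [0.375000, 0.848290]
step 4: c = 0.848021, f(c) = 0.000063 > 0 → new bracket [0.375000, 0.848021]

0.84802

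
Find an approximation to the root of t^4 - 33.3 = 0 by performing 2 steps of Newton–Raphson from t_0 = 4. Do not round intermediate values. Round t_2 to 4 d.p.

2.6190

f'(t) = 4t^3
t_0 = 4.000000: f = 222.700000, f' = 256.000000 → t_1 = 4.000000 - (222.700000)/(256.000000) = 3.130078
t_1 = 3.130078: f = 62.688833, f' = 122.666373 → t_2 = 3.130078 - (62.688833)/(122.666373) = 2.619027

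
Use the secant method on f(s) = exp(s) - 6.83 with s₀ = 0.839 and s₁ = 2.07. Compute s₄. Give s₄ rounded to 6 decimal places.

1.921638

Secant update: s_(k+1) = s_k − f(s_k)·(s_k − s_(k-1))/(f(s_k) − f(s_(k-1))).
f(s_0) = -4.515948, f(s_1) = 1.094823
s_2 = 2.070000 - (1.094823)·(2.070000 - 0.839000)/(1.094823 - (-4.515948)) = 1.829796; f(s_2) = -0.597382
s_3 = 1.829796 - (-0.597382)·(1.829796 - 2.070000)/(-0.597382 - (1.094823)) = 1.914593; f(s_3) = -0.045822
s_4 = 1.914593 - (-0.045822)·(1.914593 - 1.829796)/(-0.045822 - (-0.597382)) = 1.921638; f(s_4) = 0.002139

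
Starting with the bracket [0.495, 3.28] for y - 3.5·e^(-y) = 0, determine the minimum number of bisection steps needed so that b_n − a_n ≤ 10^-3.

12

Initial width b − a = 3.28 − 0.495 = 2.785000.
After n steps the width is (b−a)/2^n; need (b−a)/2^n ≤ 10^-3.
So n ≥ log₂(2.785000/10^-3) = log₂(2785.0000) ≈ 11.4435.
Hence n = 12.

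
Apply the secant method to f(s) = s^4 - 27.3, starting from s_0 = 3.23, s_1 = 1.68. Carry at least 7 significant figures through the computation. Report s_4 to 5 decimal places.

2.24802

Secant update: s_(k+1) = s_k − f(s_k)·(s_k − s_(k-1))/(f(s_k) − f(s_(k-1))).
f(s_0) = 81.545402, f(s_1) = -19.334058
s_2 = 1.680000 - (-19.334058)·(1.680000 - 3.230000)/(-19.334058 - (81.545402)) = 1.977065; f(s_2) = -12.021382
s_3 = 1.977065 - (-12.021382)·(1.977065 - 1.680000)/(-12.021382 - (-19.334058)) = 2.465414; f(s_3) = 9.645319
s_4 = 2.465414 - (9.645319)·(2.465414 - 1.977065)/(9.645319 - (-12.021382)) = 2.248017; f(s_4) = -1.761331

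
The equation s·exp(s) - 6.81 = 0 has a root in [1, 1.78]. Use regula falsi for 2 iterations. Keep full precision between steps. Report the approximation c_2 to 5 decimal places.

f(1.000000) = -4.091718, f(1.780000) = 3.745144
step 1: c = 1.407247, f(c) = -1.061824 < 0 → new bracket [1.407247, 1.780000]
step 2: c = 1.489586, f(c) = -0.203306 < 0 → new bracket [1.489586, 1.780000]

1.48959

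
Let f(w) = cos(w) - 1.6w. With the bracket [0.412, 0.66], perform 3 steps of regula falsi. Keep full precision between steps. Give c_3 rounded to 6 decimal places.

0.537021

False-position update: c = (a·f(b) − b·f(a))/(f(b) − f(a)); replace the endpoint whose sign matches f(c).
f(0.412000) = 0.257122, f(0.660000) = -0.266008
step 1: c = 0.533894, f(c) = 0.006602 > 0 → new bracket [0.533894, 0.660000]
step 2: c = 0.536948, f(c) = 0.000157 > 0 → new bracket [0.536948, 0.660000]
step 3: c = 0.537021, f(c) = 0.000004 > 0 → new bracket [0.537021, 0.660000]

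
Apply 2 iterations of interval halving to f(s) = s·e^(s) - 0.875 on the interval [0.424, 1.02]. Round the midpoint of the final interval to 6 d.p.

f(0.424000) = -0.227102, f(1.020000) = 1.953659 (opposite signs)
step 1: m = 0.722000, f(m) = 0.611270 > 0 → root in [0.424000, 0.722000]
step 2: m = 0.573000, f(m) = 0.141261 > 0 → root in [0.424000, 0.573000]
Midpoint of [0.424000, 0.573000] = 0.498500

0.498500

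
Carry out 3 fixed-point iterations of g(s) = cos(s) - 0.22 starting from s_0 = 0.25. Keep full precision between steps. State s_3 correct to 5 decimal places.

0.65156

s_1 = g(0.250000) = 0.748912
s_2 = g(0.748912) = 0.512430
s_3 = g(0.512430) = 0.651556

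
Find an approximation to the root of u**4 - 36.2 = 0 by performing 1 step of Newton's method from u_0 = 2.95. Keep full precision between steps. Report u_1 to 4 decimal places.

Newton update: u ← u − f(u)/f'(u).
f'(u) = 4u**3
u_0 = 2.950000: f = 39.533506, f' = 102.689500 → u_1 = 2.950000 - (39.533506)/(102.689500) = 2.565019

2.5650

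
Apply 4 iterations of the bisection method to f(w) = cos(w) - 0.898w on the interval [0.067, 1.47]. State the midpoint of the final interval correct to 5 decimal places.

f(0.067000) = 0.937590, f(1.470000) = -1.219434 (opposite signs)
step 1: m = 0.768500, f(m) = 0.028841 > 0 → root in [0.768500, 1.470000]
step 2: m = 1.119250, f(m) = -0.568729 < 0 → root in [0.768500, 1.119250]
step 3: m = 0.943875, f(m) = -0.260945 < 0 → root in [0.768500, 0.943875]
step 4: m = 0.856187, f(m) = -0.113534 < 0 → root in [0.768500, 0.856187]
Midpoint of [0.768500, 0.856187] = 0.812344

0.81234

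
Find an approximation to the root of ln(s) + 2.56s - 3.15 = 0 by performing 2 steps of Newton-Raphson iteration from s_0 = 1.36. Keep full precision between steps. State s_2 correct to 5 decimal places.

f'(s) = 1/s + 2.56
s_0 = 1.360000: f = 0.639085, f' = 3.295294 → s_1 = 1.360000 - (0.639085)/(3.295294) = 1.166061
s_1 = 1.166061: f = -0.011251, f' = 3.417588 → s_2 = 1.166061 - (-0.011251)/(3.417588) = 1.169354

1.16935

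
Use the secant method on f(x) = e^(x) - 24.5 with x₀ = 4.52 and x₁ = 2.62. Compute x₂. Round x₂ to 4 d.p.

2.8819

f(x_0) = 67.335598, f(x_1) = -10.764276
x_2 = 2.620000 - (-10.764276)·(2.620000 - 4.520000)/(-10.764276 - (67.335598)) = 2.881871; f(x_2) = -6.652358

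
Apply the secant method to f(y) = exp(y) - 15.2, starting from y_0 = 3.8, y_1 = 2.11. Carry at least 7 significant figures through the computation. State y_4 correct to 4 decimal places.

f(y_0) = 29.501184, f(y_1) = -6.951759
y_2 = 2.110000 - (-6.951759)·(2.110000 - 3.800000)/(-6.951759 - (29.501184)) = 2.432291; f(y_2) = -3.815060
y_3 = 2.432291 - (-3.815060)·(2.432291 - 2.110000)/(-3.815060 - (-6.951759)) = 2.824284; f(y_3) = 1.648869
y_4 = 2.824284 - (1.648869)·(2.824284 - 2.432291)/(1.648869 - (-3.815060)) = 2.705991; f(y_4) = -0.230861

2.7060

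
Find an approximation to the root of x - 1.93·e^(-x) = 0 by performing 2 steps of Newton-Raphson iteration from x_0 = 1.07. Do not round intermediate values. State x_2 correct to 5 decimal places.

0.83626

f'(x) = 1 + 1.93·e^(-x)
x_0 = 1.070000: f = 0.407994, f' = 1.662006 → x_1 = 1.070000 - (0.407994)/(1.662006) = 0.824517
x_1 = 0.824517: f = -0.021684, f' = 1.846202 → x_2 = 0.824517 - (-0.021684)/(1.846202) = 0.836263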